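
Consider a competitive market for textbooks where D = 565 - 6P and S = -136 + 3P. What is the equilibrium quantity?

Set D = S: 565 - 6P = -136 + 3P.
701 = 9P, so P* = 701/9.
Q* = 565 − 6(701/9) = 293/3.

Q* = 293/3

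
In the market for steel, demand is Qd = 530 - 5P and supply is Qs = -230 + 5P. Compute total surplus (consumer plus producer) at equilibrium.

Total surplus = 4500

Equilibrium: 530 - 5P = -230 + 5P gives P* = 76, Q* = 150.
Demand choke price: P = 106; supply starts at P = 46.
CS = ½(106 − 76)(150) = 2250; PS = ½(76 − 46)(150) = 2250.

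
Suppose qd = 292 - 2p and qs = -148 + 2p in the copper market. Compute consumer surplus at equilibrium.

Equilibrium: 292 - 2p = -148 + 2p gives p* = 110, q* = 72.
Demand choke price (qd = 0): p = 146.
CS = ½(146 − 110)(72) = 1296.

Consumer surplus = 1296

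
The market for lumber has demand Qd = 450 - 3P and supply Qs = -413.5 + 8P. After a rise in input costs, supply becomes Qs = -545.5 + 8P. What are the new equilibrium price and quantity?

Original equilibrium: P* = 78.5, Q* = 214.5.
New equilibrium: 450 - 3P = -545.5 + 8P, so 995.5 = 11P and P' = 90.5; Q' = 450 − 3(90.5) = 178.5.

P' = 90.5, Q' = 178.5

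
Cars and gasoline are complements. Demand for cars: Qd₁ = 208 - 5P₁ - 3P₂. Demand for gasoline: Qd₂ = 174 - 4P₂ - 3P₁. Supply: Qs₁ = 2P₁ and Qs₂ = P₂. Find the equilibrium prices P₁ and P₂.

P₁ = 259/13, P₂ = 297/13

Market 1: 208 - 5P₁ - 3P₂ = 2P₁ → 7P₁ + 3P₂ = 208.
Market 2: 5P₂ + 3P₁ = 174.
Eliminating P₂: 5×(1) − 3×(2) gives 26P₁ = 518, so P₁ = 259/13.
Back-substitute into (2): P₂ = (174 − 3×259/13) / 5 = 297/13.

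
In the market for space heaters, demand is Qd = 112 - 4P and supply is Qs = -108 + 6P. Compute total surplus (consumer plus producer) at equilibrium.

Equilibrium: 112 - 4P = -108 + 6P gives P* = 22, Q* = 24.
Demand choke price: P = 28; supply starts at P = 18.
CS = ½(28 − 22)(24) = 72; PS = ½(22 − 18)(24) = 48.

Total surplus = 120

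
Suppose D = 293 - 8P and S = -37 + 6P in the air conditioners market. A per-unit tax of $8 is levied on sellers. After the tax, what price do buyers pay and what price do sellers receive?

Buyers pay $27, sellers receive $19

Pre-tax equilibrium: P* = 165/7, Q* = 731/7.
Tax on sellers shifts supply to S = -37 + 6(P − 8) = -85 + 6P.
293 - 8P = -85 + 6P gives buyer price Pb = 27; sellers receive Ps = 27 − 8 = 19.
New quantity: Q = 293 − 8(27) = 77.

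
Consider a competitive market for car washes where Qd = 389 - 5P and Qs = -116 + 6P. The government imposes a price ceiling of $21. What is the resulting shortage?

Equilibrium price would be P* = 505/11, so the ceiling at 21 binds.
At P = 21: Qd = 389 − 5(21) = 284, Qs = -116 + 6(21) = 10.
Shortage = 284 − 10 = 274.

Shortage = 274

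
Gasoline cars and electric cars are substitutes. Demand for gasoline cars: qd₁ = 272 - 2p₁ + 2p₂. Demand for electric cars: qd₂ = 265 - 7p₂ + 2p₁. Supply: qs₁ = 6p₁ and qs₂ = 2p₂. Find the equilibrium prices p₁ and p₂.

p₁ = 1489/34, p₂ = 666/17

Market 1: 272 - 2p₁ + 2p₂ = 6p₁ → 8p₁ - 2p₂ = 272.
Market 2: 9p₂ - 2p₁ = 265.
Eliminating p₂: 9×(1) + 2×(2) gives 68p₁ = 2978, so p₁ = 1489/34.
Back-substitute into (2): p₂ = (265 + 2×1489/34) / 9 = 666/17.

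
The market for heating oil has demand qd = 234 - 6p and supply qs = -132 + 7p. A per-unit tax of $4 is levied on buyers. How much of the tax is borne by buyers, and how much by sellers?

Buyers bear 28/13, sellers bear 24/13

Pre-tax equilibrium: p* = 366/13, q* = 846/13.
Tax on buyers shifts demand to qd = 234 − 6(p + 4) = 210 - 6p.
210 - 6p = -132 + 7p gives seller price ps = 342/13; buyers pay pb = 342/13 + 4 = 394/13.
New quantity: q = 234 − 6(394/13) = 678/13.
Buyer burden = 394/13 − 366/13 = 28/13; seller burden = 366/13 − 342/13 = 24/13.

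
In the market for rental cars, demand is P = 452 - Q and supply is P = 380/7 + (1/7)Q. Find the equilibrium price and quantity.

P* = 104, Q* = 348

Set the two price expressions equal: 452 - Q = 380/7 + (1/7)Q.
2784/7 = (8/7)Q, so Q* = 348.
P* = 452 − (1)(348) = 104.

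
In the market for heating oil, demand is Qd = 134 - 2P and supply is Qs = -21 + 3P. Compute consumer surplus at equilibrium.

Equilibrium: 134 - 2P = -21 + 3P gives P* = 31, Q* = 72.
Demand choke price (Qd = 0): P = 67.
CS = ½(67 − 31)(72) = 1296.

Consumer surplus = 1296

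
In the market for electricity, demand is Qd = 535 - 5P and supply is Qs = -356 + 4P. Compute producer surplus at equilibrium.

Producer surplus = 200

Equilibrium: 535 - 5P = -356 + 4P gives P* = 99, Q* = 40.
Supply starts at P = 89 (where Qs = 0).
PS = ½(99 − 89)(40) = 200.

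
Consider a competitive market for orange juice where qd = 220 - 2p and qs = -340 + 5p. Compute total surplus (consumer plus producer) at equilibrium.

Equilibrium: 220 - 2p = -340 + 5p gives p* = 80, q* = 60.
Demand choke price: p = 110; supply starts at p = 68.
CS = ½(110 − 80)(60) = 900; PS = ½(80 − 68)(60) = 360.

Total surplus = 1260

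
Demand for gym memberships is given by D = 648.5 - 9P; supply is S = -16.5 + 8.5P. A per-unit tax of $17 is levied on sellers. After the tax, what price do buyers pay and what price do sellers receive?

Buyers pay 1619/35, sellers receive 1024/35

Pre-tax equilibrium: P* = 38, Q* = 306.5.
Tax on sellers shifts supply to S = -16.5 + 8.5(P − 17) = -161 + 8.5P.
648.5 - 9P = -161 + 8.5P gives buyer price Pb = 1619/35; sellers receive Ps = 1619/35 − 17 = 1024/35.
New quantity: Q = 648.5 − 9(1619/35) = 16253/70.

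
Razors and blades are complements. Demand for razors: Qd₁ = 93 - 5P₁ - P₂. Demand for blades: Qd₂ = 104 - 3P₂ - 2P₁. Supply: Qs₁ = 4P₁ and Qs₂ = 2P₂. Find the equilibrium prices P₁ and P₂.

Market 1: 93 - 5P₁ - P₂ = 4P₁ → 9P₁ + P₂ = 93.
Market 2: 5P₂ + 2P₁ = 104.
Eliminating P₂: 5×(1) − 1×(2) gives 43P₁ = 361, so P₁ = 361/43.
Back-substitute into (2): P₂ = (104 − 2×361/43) / 5 = 750/43.

P₁ = 361/43, P₂ = 750/43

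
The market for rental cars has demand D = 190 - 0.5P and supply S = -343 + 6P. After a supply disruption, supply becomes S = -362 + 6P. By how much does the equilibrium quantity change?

Original equilibrium: P* = 82, Q* = 149.
New equilibrium: 190 - 0.5P = -362 + 6P, so 552 = 6.5P and P' = 1104/13; Q' = 190 − 0.5(1104/13) = 1918/13.
Change in quantity: 1918/13 − 149 = -19/13.

ΔQ = -19/13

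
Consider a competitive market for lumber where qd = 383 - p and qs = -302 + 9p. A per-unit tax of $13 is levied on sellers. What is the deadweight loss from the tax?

Deadweight loss = 76.05

Pre-tax equilibrium: p* = 68.5, q* = 314.5.
Tax on sellers shifts supply to qs = -302 + 9(p − 13) = -419 + 9p.
383 - p = -419 + 9p gives buyer price pb = 80.2; sellers receive ps = 80.2 − 13 = 67.2.
New quantity: q = 383 − 1(80.2) = 302.8.
DWL = ½ × 13 × (314.5 − 302.8) = 76.05.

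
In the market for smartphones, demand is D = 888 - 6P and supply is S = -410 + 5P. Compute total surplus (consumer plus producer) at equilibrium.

Equilibrium: 888 - 6P = -410 + 5P gives P* = 118, Q* = 180.
Demand choke price: P = 148; supply starts at P = 82.
CS = ½(148 − 118)(180) = 2700; PS = ½(118 − 82)(180) = 3240.

Total surplus = 5940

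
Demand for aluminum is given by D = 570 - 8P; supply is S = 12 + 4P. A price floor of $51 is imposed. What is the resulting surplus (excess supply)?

Surplus = 54

Equilibrium price would be P* = 46.5, so the floor at 51 binds.
At P = 51: D = 162, S = 216.
Surplus = 216 − 162 = 54.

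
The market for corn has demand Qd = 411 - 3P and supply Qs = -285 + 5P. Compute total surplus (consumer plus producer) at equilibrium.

Equilibrium: 411 - 3P = -285 + 5P gives P* = 87, Q* = 150.
Demand choke price: P = 137; supply starts at P = 57.
CS = ½(137 − 87)(150) = 3750; PS = ½(87 − 57)(150) = 2250.

Total surplus = 6000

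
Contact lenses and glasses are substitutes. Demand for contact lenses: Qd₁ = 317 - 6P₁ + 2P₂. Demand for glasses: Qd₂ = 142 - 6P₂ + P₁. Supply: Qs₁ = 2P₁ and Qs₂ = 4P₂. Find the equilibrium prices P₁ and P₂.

P₁ = 1727/39, P₂ = 1453/78

Market 1: 317 - 6P₁ + 2P₂ = 2P₁ → 8P₁ - 2P₂ = 317.
Market 2: 10P₂ - P₁ = 142.
Eliminating P₂: 10×(1) + 2×(2) gives 78P₁ = 3454, so P₁ = 1727/39.
Back-substitute into (2): P₂ = (142 + 1×1727/39) / 10 = 1453/78.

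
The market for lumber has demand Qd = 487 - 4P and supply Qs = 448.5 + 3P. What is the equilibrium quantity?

Q* = 465

Set Qd = Qs: 487 - 4P = 448.5 + 3P.
38.5 = 7P, so P* = 5.5.
Q* = 487 − 4(5.5) = 465.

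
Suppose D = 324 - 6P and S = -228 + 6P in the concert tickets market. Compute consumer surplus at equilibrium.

Equilibrium: 324 - 6P = -228 + 6P gives P* = 46, Q* = 48.
Demand choke price (D = 0): P = 54.
CS = ½(54 − 46)(48) = 192.

Consumer surplus = 192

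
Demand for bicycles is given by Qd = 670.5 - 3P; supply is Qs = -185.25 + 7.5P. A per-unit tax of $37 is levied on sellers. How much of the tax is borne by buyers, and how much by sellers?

Pre-tax equilibrium: P* = 81.5, Q* = 426.
Tax on sellers shifts supply to Qs = -185.25 + 7.5(P − 37) = -462.75 + 7.5P.
670.5 - 3P = -462.75 + 7.5P gives buyer price Pb = 1511/14; sellers receive Ps = 1511/14 − 37 = 993/14.
New quantity: Q = 670.5 − 3(1511/14) = 2427/7.
Buyer burden = 1511/14 − 81.5 = 185/7; seller burden = 81.5 − 993/14 = 74/7.

Buyers bear 185/7, sellers bear 74/7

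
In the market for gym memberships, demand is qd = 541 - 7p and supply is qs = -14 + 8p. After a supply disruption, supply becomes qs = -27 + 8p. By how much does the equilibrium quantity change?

Original equilibrium: p* = 37, q* = 282.
New equilibrium: 541 - 7p = -27 + 8p, so 568 = 15p and p' = 568/15; q' = 541 − 7(568/15) = 4139/15.
Change in quantity: 4139/15 − 282 = -91/15.

Δq = -91/15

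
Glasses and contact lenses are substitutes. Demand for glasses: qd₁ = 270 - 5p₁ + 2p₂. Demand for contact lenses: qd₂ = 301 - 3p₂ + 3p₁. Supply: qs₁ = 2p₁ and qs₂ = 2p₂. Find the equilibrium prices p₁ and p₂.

p₁ = 1952/29, p₂ = 2917/29

Market 1: 270 - 5p₁ + 2p₂ = 2p₁ → 7p₁ - 2p₂ = 270.
Market 2: 5p₂ - 3p₁ = 301.
Eliminating p₂: 5×(1) + 2×(2) gives 29p₁ = 1952, so p₁ = 1952/29.
Back-substitute into (2): p₂ = (301 + 3×1952/29) / 5 = 2917/29.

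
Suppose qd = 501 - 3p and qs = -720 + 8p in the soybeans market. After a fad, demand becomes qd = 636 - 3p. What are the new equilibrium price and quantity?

p' = 1356/11, q' = 2928/11

Original equilibrium: p* = 111, q* = 168.
New equilibrium: 636 - 3p = -720 + 8p, so 1356 = 11p and p' = 1356/11; q' = 636 − 3(1356/11) = 2928/11.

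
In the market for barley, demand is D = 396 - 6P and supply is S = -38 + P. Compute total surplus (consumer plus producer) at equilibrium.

Total surplus = 336

Equilibrium: 396 - 6P = -38 + P gives P* = 62, Q* = 24.
Demand choke price: P = 66; supply starts at P = 38.
CS = ½(66 − 62)(24) = 48; PS = ½(62 − 38)(24) = 288.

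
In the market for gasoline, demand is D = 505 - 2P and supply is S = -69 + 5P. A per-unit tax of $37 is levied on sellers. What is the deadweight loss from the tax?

Deadweight loss = 6845/7

Pre-tax equilibrium: P* = 82, Q* = 341.
Tax on sellers shifts supply to S = -69 + 5(P − 37) = -254 + 5P.
505 - 2P = -254 + 5P gives buyer price Pb = 759/7; sellers receive Ps = 759/7 − 37 = 500/7.
New quantity: Q = 505 − 2(759/7) = 2017/7.
DWL = ½ × 37 × (341 − 2017/7) = 6845/7.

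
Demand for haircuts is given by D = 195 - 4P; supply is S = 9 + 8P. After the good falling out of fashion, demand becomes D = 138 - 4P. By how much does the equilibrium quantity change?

Original equilibrium: P* = 15.5, Q* = 133.
New equilibrium: 138 - 4P = 9 + 8P, so 129 = 12P and P' = 10.75; Q' = 138 − 4(10.75) = 95.
Change in quantity: 95 − 133 = -38.

ΔQ = -38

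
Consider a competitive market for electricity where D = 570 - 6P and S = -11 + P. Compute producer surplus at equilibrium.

Producer surplus = 2592

Equilibrium: 570 - 6P = -11 + P gives P* = 83, Q* = 72.
Supply starts at P = 11 (where S = 0).
PS = ½(83 − 11)(72) = 2592.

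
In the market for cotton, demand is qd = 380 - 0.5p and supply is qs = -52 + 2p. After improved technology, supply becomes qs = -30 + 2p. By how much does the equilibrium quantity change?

Original equilibrium: p* = 172.8, q* = 293.6.
New equilibrium: 380 - 0.5p = -30 + 2p, so 410 = 2.5p and p' = 164; q' = 380 − 0.5(164) = 298.
Change in quantity: 298 − 293.6 = 4.4.

Δq = 4.4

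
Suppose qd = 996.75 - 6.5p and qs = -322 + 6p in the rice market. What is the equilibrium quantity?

q* = 311

Set qd = qs: 996.75 - 6.5p = -322 + 6p.
1318.75 = 12.5p, so p* = 105.5.
q* = 996.75 − 6.5(105.5) = 311.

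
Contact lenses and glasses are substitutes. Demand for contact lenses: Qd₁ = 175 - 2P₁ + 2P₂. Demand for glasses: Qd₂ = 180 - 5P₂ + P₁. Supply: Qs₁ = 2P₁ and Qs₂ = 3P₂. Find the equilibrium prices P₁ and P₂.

Market 1: 175 - 2P₁ + 2P₂ = 2P₁ → 4P₁ - 2P₂ = 175.
Market 2: 8P₂ - P₁ = 180.
Eliminating P₂: 8×(1) + 2×(2) gives 30P₁ = 1760, so P₁ = 176/3.
Back-substitute into (2): P₂ = (180 + 1×176/3) / 8 = 179/6.

P₁ = 176/3, P₂ = 179/6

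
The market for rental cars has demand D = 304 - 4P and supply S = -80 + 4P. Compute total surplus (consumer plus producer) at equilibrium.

Total surplus = 3136

Equilibrium: 304 - 4P = -80 + 4P gives P* = 48, Q* = 112.
Demand choke price: P = 76; supply starts at P = 20.
CS = ½(76 − 48)(112) = 1568; PS = ½(48 − 20)(112) = 1568.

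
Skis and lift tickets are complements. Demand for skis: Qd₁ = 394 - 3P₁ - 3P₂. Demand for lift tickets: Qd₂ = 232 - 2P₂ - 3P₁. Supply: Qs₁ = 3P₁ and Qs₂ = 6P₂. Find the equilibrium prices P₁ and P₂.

P₁ = 2456/39, P₂ = 70/13

Market 1: 394 - 3P₁ - 3P₂ = 3P₁ → 6P₁ + 3P₂ = 394.
Market 2: 8P₂ + 3P₁ = 232.
Eliminating P₂: 8×(1) − 3×(2) gives 39P₁ = 2456, so P₁ = 2456/39.
Back-substitute into (2): P₂ = (232 − 3×2456/39) / 8 = 70/13.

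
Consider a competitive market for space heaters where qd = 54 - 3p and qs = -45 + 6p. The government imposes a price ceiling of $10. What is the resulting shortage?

Shortage = 9

Equilibrium price would be p* = 11, so the ceiling at 10 binds.
At p = 10: qd = 54 − 3(10) = 24, qs = -45 + 6(10) = 15.
Shortage = 24 − 15 = 9.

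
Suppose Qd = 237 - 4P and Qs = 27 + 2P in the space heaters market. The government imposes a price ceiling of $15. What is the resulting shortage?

Shortage = 120

Equilibrium price would be P* = 35, so the ceiling at 15 binds.
At P = 15: Qd = 237 − 4(15) = 177, Qs = 27 + 2(15) = 57.
Shortage = 177 − 57 = 120.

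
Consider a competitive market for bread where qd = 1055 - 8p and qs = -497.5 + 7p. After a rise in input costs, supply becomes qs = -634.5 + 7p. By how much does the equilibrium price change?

Δp = 137/15

Original equilibrium: p* = 103.5, q* = 227.
New equilibrium: 1055 - 8p = -634.5 + 7p, so 1689.5 = 15p and p' = 3379/30; q' = 1055 − 8(3379/30) = 2309/15.
Change in price: 3379/30 − 103.5 = 137/15.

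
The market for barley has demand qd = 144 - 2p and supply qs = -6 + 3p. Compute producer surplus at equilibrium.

Producer surplus = 1176

Equilibrium: 144 - 2p = -6 + 3p gives p* = 30, q* = 84.
Supply starts at p = 2 (where qs = 0).
PS = ½(30 − 2)(84) = 1176.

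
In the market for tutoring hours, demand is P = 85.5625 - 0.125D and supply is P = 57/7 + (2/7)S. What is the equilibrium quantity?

Set the two price expressions equal: 85.5625 - 0.125Q = 57/7 + (2/7)Q.
8671/112 = (23/56)Q, so Q* = 188.5.
P* = 85.5625 − (0.125)(188.5) = 62.

Q* = 188.5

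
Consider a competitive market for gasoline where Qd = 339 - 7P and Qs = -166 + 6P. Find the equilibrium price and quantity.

P* = 505/13, Q* = 872/13

Set Qd = Qs: 339 - 7P = -166 + 6P.
505 = 13P, so P* = 505/13.
Q* = 339 − 7(505/13) = 872/13.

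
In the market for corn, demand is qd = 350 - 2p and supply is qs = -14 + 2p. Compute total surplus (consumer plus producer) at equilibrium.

Total surplus = 14112

Equilibrium: 350 - 2p = -14 + 2p gives p* = 91, q* = 168.
Demand choke price: p = 175; supply starts at p = 7.
CS = ½(175 − 91)(168) = 7056; PS = ½(91 − 7)(168) = 7056.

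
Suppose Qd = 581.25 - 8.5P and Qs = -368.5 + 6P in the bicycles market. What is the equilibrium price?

Set Qd = Qs: 581.25 - 8.5P = -368.5 + 6P.
949.75 = 14.5P, so P* = 65.5.
Q* = 581.25 − 8.5(65.5) = 24.5.

P* = 65.5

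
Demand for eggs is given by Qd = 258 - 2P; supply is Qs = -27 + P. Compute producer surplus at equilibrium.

Equilibrium: 258 - 2P = -27 + P gives P* = 95, Q* = 68.
Supply starts at P = 27 (where Qs = 0).
PS = ½(95 − 27)(68) = 2312.

Producer surplus = 2312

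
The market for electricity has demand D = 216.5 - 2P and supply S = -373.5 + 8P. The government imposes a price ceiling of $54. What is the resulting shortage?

Shortage = 50

Equilibrium price would be P* = 59, so the ceiling at 54 binds.
At P = 54: D = 216.5 − 2(54) = 108.5, S = -373.5 + 8(54) = 58.5.
Shortage = 108.5 − 58.5 = 50.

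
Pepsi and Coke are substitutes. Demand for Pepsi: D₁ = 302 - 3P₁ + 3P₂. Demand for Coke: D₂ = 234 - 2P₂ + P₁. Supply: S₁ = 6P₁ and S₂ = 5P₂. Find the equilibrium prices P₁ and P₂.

Market 1: 302 - 3P₁ + 3P₂ = 6P₁ → 9P₁ - 3P₂ = 302.
Market 2: 7P₂ - P₁ = 234.
Eliminating P₂: 7×(1) + 3×(2) gives 60P₁ = 2816, so P₁ = 704/15.
Back-substitute into (2): P₂ = (234 + 1×704/15) / 7 = 602/15.

P₁ = 704/15, P₂ = 602/15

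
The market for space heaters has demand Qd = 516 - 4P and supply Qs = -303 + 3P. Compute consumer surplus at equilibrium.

Equilibrium: 516 - 4P = -303 + 3P gives P* = 117, Q* = 48.
Demand choke price (Qd = 0): P = 129.
CS = ½(129 − 117)(48) = 288.

Consumer surplus = 288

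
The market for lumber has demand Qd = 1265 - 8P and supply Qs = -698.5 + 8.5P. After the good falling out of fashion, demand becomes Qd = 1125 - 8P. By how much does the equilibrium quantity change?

Original equilibrium: P* = 119, Q* = 313.
New equilibrium: 1125 - 8P = -698.5 + 8.5P, so 1823.5 = 16.5P and P' = 3647/33; Q' = 1125 − 8(3647/33) = 7949/33.
Change in quantity: 7949/33 − 313 = -2380/33.

ΔQ = -2380/33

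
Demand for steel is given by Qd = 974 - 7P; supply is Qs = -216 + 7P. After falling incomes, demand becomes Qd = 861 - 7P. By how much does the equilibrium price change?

ΔP = -113/14

Original equilibrium: P* = 85, Q* = 379.
New equilibrium: 861 - 7P = -216 + 7P, so 1077 = 14P and P' = 1077/14; Q' = 861 − 7(1077/14) = 322.5.
Change in price: 1077/14 − 85 = -113/14.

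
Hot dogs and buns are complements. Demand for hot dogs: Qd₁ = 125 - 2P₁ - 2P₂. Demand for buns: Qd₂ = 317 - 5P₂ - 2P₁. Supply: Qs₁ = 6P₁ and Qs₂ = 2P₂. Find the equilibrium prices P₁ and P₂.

Market 1: 125 - 2P₁ - 2P₂ = 6P₁ → 8P₁ + 2P₂ = 125.
Market 2: 7P₂ + 2P₁ = 317.
Eliminating P₂: 7×(1) − 2×(2) gives 52P₁ = 241, so P₁ = 241/52.
Back-substitute into (2): P₂ = (317 − 2×241/52) / 7 = 1143/26.

P₁ = 241/52, P₂ = 1143/26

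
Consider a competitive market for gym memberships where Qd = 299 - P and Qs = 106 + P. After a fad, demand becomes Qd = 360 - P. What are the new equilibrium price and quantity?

P' = 127, Q' = 233

Original equilibrium: P* = 96.5, Q* = 202.5.
New equilibrium: 360 - P = 106 + P, so 254 = 2P and P' = 127; Q' = 360 − 1(127) = 233.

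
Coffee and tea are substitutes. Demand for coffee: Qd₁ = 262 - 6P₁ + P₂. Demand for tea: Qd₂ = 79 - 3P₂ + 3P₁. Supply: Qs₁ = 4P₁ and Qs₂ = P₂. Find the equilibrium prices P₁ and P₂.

Market 1: 262 - 6P₁ + P₂ = 4P₁ → 10P₁ - P₂ = 262.
Market 2: 4P₂ - 3P₁ = 79.
Eliminating P₂: 4×(1) + 1×(2) gives 37P₁ = 1127, so P₁ = 1127/37.
Back-substitute into (2): P₂ = (79 + 3×1127/37) / 4 = 1576/37.

P₁ = 1127/37, P₂ = 1576/37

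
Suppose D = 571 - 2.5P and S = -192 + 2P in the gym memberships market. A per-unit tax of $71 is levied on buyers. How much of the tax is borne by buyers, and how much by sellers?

Pre-tax equilibrium: P* = 1526/9, Q* = 1324/9.
Tax on buyers shifts demand to D = 571 − 2.5(P + 71) = 393.5 - 2.5P.
393.5 - 2.5P = -192 + 2P gives seller price Ps = 1171/9; buyers pay Pb = 1171/9 + 71 = 1810/9.
New quantity: Q = 571 − 2.5(1810/9) = 614/9.
Buyer burden = 1810/9 − 1526/9 = 284/9; seller burden = 1526/9 − 1171/9 = 355/9.

Buyers bear 284/9, sellers bear 355/9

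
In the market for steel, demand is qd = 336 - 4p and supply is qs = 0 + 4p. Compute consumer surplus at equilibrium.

Consumer surplus = 3528

Equilibrium: 336 - 4p = 0 + 4p gives p* = 42, q* = 168.
Demand choke price (qd = 0): p = 84.
CS = ½(84 − 42)(168) = 3528.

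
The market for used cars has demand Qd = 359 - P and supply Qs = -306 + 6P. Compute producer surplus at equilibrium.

Producer surplus = 5808

Equilibrium: 359 - P = -306 + 6P gives P* = 95, Q* = 264.
Supply starts at P = 51 (where Qs = 0).
PS = ½(95 − 51)(264) = 5808.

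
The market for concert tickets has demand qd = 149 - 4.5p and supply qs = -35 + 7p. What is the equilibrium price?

p* = 16

Set qd = qs: 149 - 4.5p = -35 + 7p.
184 = 11.5p, so p* = 16.
q* = 149 − 4.5(16) = 77.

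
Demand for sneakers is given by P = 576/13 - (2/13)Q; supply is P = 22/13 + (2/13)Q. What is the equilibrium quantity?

Set the two price expressions equal: 576/13 - (2/13)Q = 22/13 + (2/13)Q.
554/13 = (4/13)Q, so Q* = 138.5.
P* = 576/13 − (2/13)(138.5) = 23.

Q* = 138.5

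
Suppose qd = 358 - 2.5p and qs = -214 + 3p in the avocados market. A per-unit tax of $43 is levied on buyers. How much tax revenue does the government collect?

Pre-tax equilibrium: p* = 104, q* = 98.
Tax on buyers shifts demand to qd = 358 − 2.5(p + 43) = 250.5 - 2.5p.
250.5 - 2.5p = -214 + 3p gives seller price ps = 929/11; buyers pay pb = 929/11 + 43 = 1402/11.
New quantity: q = 358 − 2.5(1402/11) = 433/11.
Revenue = 43 × 433/11 = 18619/11.

Tax revenue = 18619/11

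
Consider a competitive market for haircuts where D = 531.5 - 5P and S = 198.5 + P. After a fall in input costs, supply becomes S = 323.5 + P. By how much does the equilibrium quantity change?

Original equilibrium: P* = 55.5, Q* = 254.
New equilibrium: 531.5 - 5P = 323.5 + P, so 208 = 6P and P' = 104/3; Q' = 531.5 − 5(104/3) = 2149/6.
Change in quantity: 2149/6 − 254 = 625/6.

ΔQ = 625/6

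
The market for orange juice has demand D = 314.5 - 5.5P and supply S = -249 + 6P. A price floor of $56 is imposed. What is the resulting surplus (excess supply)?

Surplus = 80.5

Equilibrium price would be P* = 49, so the floor at 56 binds.
At P = 56: D = 6.5, S = 87.
Surplus = 87 − 6.5 = 80.5.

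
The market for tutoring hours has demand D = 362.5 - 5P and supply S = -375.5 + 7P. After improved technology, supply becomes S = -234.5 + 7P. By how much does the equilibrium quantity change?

Original equilibrium: P* = 61.5, Q* = 55.
New equilibrium: 362.5 - 5P = -234.5 + 7P, so 597 = 12P and P' = 49.75; Q' = 362.5 − 5(49.75) = 113.75.
Change in quantity: 113.75 − 55 = 58.75.

ΔQ = 58.75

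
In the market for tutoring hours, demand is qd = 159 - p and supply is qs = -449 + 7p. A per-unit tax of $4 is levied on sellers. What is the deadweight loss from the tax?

Pre-tax equilibrium: p* = 76, q* = 83.
Tax on sellers shifts supply to qs = -449 + 7(p − 4) = -477 + 7p.
159 - p = -477 + 7p gives buyer price pb = 79.5; sellers receive ps = 79.5 − 4 = 75.5.
New quantity: q = 159 − 1(79.5) = 79.5.
DWL = ½ × 4 × (83 − 79.5) = 7.

Deadweight loss = 7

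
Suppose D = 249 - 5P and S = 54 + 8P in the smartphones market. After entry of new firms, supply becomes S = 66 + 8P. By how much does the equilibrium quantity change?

ΔQ = 60/13

Original equilibrium: P* = 15, Q* = 174.
New equilibrium: 249 - 5P = 66 + 8P, so 183 = 13P and P' = 183/13; Q' = 249 − 5(183/13) = 2322/13.
Change in quantity: 2322/13 − 174 = 60/13.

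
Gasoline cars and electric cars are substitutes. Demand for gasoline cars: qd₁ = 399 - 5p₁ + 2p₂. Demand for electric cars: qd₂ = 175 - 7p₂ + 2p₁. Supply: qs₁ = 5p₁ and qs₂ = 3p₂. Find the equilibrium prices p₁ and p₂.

p₁ = 1085/24, p₂ = 637/24

Market 1: 399 - 5p₁ + 2p₂ = 5p₁ → 10p₁ - 2p₂ = 399.
Market 2: 10p₂ - 2p₁ = 175.
Eliminating p₂: 10×(1) + 2×(2) gives 96p₁ = 4340, so p₁ = 1085/24.
Back-substitute into (2): p₂ = (175 + 2×1085/24) / 10 = 637/24.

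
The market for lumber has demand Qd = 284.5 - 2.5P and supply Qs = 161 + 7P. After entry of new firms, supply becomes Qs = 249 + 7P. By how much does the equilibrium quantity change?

ΔQ = 440/19

Original equilibrium: P* = 13, Q* = 252.
New equilibrium: 284.5 - 2.5P = 249 + 7P, so 35.5 = 9.5P and P' = 71/19; Q' = 284.5 − 2.5(71/19) = 5228/19.
Change in quantity: 5228/19 − 252 = 440/19.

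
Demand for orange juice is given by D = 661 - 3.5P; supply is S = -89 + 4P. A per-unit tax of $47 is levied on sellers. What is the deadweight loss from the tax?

Deadweight loss = 30926/15

Pre-tax equilibrium: P* = 100, Q* = 311.
Tax on sellers shifts supply to S = -89 + 4(P − 47) = -277 + 4P.
661 - 3.5P = -277 + 4P gives buyer price Pb = 1876/15; sellers receive Ps = 1876/15 − 47 = 1171/15.
New quantity: Q = 661 − 3.5(1876/15) = 3349/15.
DWL = ½ × 47 × (311 − 3349/15) = 30926/15.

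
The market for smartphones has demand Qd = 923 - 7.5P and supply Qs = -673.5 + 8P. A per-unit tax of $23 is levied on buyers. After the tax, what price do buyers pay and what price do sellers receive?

Buyers pay 3561/31, sellers receive 2848/31

Pre-tax equilibrium: P* = 103, Q* = 150.5.
Tax on buyers shifts demand to Qd = 923 − 7.5(P + 23) = 750.5 - 7.5P.
750.5 - 7.5P = -673.5 + 8P gives seller price Ps = 2848/31; buyers pay Pb = 2848/31 + 23 = 3561/31.
New quantity: Q = 923 − 7.5(3561/31) = 3811/62.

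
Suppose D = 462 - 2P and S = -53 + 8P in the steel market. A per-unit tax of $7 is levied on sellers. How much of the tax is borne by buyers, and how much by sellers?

Pre-tax equilibrium: P* = 51.5, Q* = 359.
Tax on sellers shifts supply to S = -53 + 8(P − 7) = -109 + 8P.
462 - 2P = -109 + 8P gives buyer price Pb = 57.1; sellers receive Ps = 57.1 − 7 = 50.1.
New quantity: Q = 462 − 2(57.1) = 347.8.
Buyer burden = 57.1 − 51.5 = 5.6; seller burden = 51.5 − 50.1 = 1.4.

Buyers bear $5.6, sellers bear $1.4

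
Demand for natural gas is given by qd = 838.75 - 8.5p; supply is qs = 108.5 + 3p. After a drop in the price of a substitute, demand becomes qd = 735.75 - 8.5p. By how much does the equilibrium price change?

Original equilibrium: p* = 63.5, q* = 299.
New equilibrium: 735.75 - 8.5p = 108.5 + 3p, so 627.25 = 11.5p and p' = 2509/46; q' = 735.75 − 8.5(2509/46) = 6259/23.
Change in price: 2509/46 − 63.5 = -206/23.

Δp = -206/23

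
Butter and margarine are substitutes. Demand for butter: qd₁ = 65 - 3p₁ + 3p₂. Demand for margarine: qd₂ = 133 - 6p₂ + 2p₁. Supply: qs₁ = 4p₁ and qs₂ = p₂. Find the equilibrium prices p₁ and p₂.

Market 1: 65 - 3p₁ + 3p₂ = 4p₁ → 7p₁ - 3p₂ = 65.
Market 2: 7p₂ - 2p₁ = 133.
Eliminating p₂: 7×(1) + 3×(2) gives 43p₁ = 854, so p₁ = 854/43.
Back-substitute into (2): p₂ = (133 + 2×854/43) / 7 = 1061/43.

p₁ = 854/43, p₂ = 1061/43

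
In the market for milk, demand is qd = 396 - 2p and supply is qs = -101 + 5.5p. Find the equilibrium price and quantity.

Set qd = qs: 396 - 2p = -101 + 5.5p.
497 = 7.5p, so p* = 994/15.
q* = 396 − 2(994/15) = 3952/15.

p* = 994/15, q* = 3952/15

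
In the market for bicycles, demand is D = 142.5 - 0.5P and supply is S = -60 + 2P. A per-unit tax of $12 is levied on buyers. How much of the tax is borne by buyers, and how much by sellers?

Buyers bear $9.6, sellers bear $2.4

Pre-tax equilibrium: P* = 81, Q* = 102.
Tax on buyers shifts demand to D = 142.5 − 0.5(P + 12) = 136.5 - 0.5P.
136.5 - 0.5P = -60 + 2P gives seller price Ps = 78.6; buyers pay Pb = 78.6 + 12 = 90.6.
New quantity: Q = 142.5 − 0.5(90.6) = 97.2.
Buyer burden = 90.6 − 81 = 9.6; seller burden = 81 − 78.6 = 2.4.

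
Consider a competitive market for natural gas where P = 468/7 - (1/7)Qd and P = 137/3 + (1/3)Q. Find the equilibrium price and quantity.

P* = 60.5, Q* = 44.5

Set the two price expressions equal: 468/7 - (1/7)Q = 137/3 + (1/3)Q.
445/21 = (10/21)Q, so Q* = 44.5.
P* = 468/7 − (1/7)(44.5) = 60.5.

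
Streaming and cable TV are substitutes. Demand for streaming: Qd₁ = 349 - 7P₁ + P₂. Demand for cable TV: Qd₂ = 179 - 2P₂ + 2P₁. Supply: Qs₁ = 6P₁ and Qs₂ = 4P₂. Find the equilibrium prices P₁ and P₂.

Market 1: 349 - 7P₁ + P₂ = 6P₁ → 13P₁ - P₂ = 349.
Market 2: 6P₂ - 2P₁ = 179.
Eliminating P₂: 6×(1) + 1×(2) gives 76P₁ = 2273, so P₁ = 2273/76.
Back-substitute into (2): P₂ = (179 + 2×2273/76) / 6 = 3025/76.

P₁ = 2273/76, P₂ = 3025/76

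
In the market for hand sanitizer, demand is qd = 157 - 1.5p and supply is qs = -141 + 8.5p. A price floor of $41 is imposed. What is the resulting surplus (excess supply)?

Surplus = 112

Equilibrium price would be p* = 29.8, so the floor at 41 binds.
At p = 41: qd = 95.5, qs = 207.5.
Surplus = 207.5 − 95.5 = 112.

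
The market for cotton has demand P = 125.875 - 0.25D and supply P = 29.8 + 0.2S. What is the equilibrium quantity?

Set the two price expressions equal: 125.875 - 0.25Q = 29.8 + 0.2Q.
96.075 = 0.45Q, so Q* = 213.5.
P* = 125.875 − (0.25)(213.5) = 72.5.

Q* = 213.5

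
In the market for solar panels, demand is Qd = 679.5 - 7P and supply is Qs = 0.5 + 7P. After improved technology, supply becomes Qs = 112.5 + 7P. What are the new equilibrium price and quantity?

P' = 40.5, Q' = 396

Original equilibrium: P* = 48.5, Q* = 340.
New equilibrium: 679.5 - 7P = 112.5 + 7P, so 567 = 14P and P' = 40.5; Q' = 679.5 − 7(40.5) = 396.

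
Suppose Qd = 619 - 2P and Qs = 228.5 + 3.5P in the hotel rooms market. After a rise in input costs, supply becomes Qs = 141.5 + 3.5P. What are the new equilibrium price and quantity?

P' = 955/11, Q' = 4899/11

Original equilibrium: P* = 71, Q* = 477.
New equilibrium: 619 - 2P = 141.5 + 3.5P, so 477.5 = 5.5P and P' = 955/11; Q' = 619 − 2(955/11) = 4899/11.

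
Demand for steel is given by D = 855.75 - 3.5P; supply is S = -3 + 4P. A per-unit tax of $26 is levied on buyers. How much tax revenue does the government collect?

Tax revenue = 158522/15

Pre-tax equilibrium: P* = 114.5, Q* = 455.
Tax on buyers shifts demand to D = 855.75 − 3.5(P + 26) = 764.75 - 3.5P.
764.75 - 3.5P = -3 + 4P gives seller price Ps = 3071/30; buyers pay Pb = 3071/30 + 26 = 3851/30.
New quantity: Q = 855.75 − 3.5(3851/30) = 6097/15.
Revenue = 26 × 6097/15 = 158522/15.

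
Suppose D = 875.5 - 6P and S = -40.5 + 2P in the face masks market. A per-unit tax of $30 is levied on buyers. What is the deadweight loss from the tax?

Deadweight loss = 675

Pre-tax equilibrium: P* = 114.5, Q* = 188.5.
Tax on buyers shifts demand to D = 875.5 − 6(P + 30) = 695.5 - 6P.
695.5 - 6P = -40.5 + 2P gives seller price Ps = 92; buyers pay Pb = 92 + 30 = 122.
New quantity: Q = 875.5 − 6(122) = 143.5.
DWL = ½ × 30 × (188.5 − 143.5) = 675.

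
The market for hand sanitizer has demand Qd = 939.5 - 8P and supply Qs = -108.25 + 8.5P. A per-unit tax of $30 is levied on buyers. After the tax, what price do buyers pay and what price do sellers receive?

Pre-tax equilibrium: P* = 63.5, Q* = 431.5.
Tax on buyers shifts demand to Qd = 939.5 − 8(P + 30) = 699.5 - 8P.
699.5 - 8P = -108.25 + 8.5P gives seller price Ps = 1077/22; buyers pay Pb = 1077/22 + 30 = 1737/22.
New quantity: Q = 939.5 − 8(1737/22) = 6773/22.

Buyers pay 1737/22, sellers receive 1077/22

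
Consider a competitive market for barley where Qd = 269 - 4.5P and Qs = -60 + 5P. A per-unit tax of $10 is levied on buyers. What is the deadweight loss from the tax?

Deadweight loss = 2250/19

Pre-tax equilibrium: P* = 658/19, Q* = 2150/19.
Tax on buyers shifts demand to Qd = 269 − 4.5(P + 10) = 224 - 4.5P.
224 - 4.5P = -60 + 5P gives seller price Ps = 568/19; buyers pay Pb = 568/19 + 10 = 758/19.
New quantity: Q = 269 − 4.5(758/19) = 1700/19.
DWL = ½ × 10 × (2150/19 − 1700/19) = 2250/19.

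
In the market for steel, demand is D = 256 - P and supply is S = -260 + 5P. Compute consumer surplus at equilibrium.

Equilibrium: 256 - P = -260 + 5P gives P* = 86, Q* = 170.
Demand choke price (D = 0): P = 256.
CS = ½(256 − 86)(170) = 14450.

Consumer surplus = 14450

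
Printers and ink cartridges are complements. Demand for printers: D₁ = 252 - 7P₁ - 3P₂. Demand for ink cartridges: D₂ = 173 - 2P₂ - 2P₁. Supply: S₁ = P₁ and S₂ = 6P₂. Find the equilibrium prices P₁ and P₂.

Market 1: 252 - 7P₁ - 3P₂ = P₁ → 8P₁ + 3P₂ = 252.
Market 2: 8P₂ + 2P₁ = 173.
Eliminating P₂: 8×(1) − 3×(2) gives 58P₁ = 1497, so P₁ = 1497/58.
Back-substitute into (2): P₂ = (173 − 2×1497/58) / 8 = 440/29.

P₁ = 1497/58, P₂ = 440/29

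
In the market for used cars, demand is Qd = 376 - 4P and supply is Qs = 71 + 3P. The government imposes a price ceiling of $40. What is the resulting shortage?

Shortage = 25

Equilibrium price would be P* = 305/7, so the ceiling at 40 binds.
At P = 40: Qd = 376 − 4(40) = 216, Qs = 71 + 3(40) = 191.
Shortage = 216 − 191 = 25.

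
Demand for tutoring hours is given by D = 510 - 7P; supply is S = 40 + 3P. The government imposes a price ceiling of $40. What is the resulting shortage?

Shortage = 70

Equilibrium price would be P* = 47, so the ceiling at 40 binds.
At P = 40: D = 510 − 7(40) = 230, S = 40 + 3(40) = 160.
Shortage = 230 − 160 = 70.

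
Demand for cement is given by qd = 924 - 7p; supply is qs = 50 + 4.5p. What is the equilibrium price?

Set qd = qs: 924 - 7p = 50 + 4.5p.
874 = 11.5p, so p* = 76.
q* = 924 − 7(76) = 392.

p* = 76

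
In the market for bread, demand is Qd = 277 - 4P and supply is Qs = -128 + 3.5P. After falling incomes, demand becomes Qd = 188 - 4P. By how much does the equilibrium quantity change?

ΔQ = -623/15

Original equilibrium: P* = 54, Q* = 61.
New equilibrium: 188 - 4P = -128 + 3.5P, so 316 = 7.5P and P' = 632/15; Q' = 188 − 4(632/15) = 292/15.
Change in quantity: 292/15 − 61 = -623/15.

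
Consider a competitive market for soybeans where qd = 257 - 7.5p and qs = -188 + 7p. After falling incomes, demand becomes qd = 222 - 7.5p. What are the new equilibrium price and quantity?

Original equilibrium: p* = 890/29, q* = 778/29.
New equilibrium: 222 - 7.5p = -188 + 7p, so 410 = 14.5p and p' = 820/29; q' = 222 − 7.5(820/29) = 288/29.

p' = 820/29, q' = 288/29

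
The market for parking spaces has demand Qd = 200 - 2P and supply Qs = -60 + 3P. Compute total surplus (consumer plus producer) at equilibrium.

Equilibrium: 200 - 2P = -60 + 3P gives P* = 52, Q* = 96.
Demand choke price: P = 100; supply starts at P = 20.
CS = ½(100 − 52)(96) = 2304; PS = ½(52 − 20)(96) = 1536.

Total surplus = 3840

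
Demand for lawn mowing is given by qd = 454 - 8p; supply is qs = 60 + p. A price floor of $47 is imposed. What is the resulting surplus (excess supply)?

Equilibrium price would be p* = 394/9, so the floor at 47 binds.
At p = 47: qd = 78, qs = 107.
Surplus = 107 − 78 = 29.

Surplus = 29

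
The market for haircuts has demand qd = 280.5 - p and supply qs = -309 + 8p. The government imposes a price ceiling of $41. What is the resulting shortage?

Equilibrium price would be p* = 65.5, so the ceiling at 41 binds.
At p = 41: qd = 280.5 − 1(41) = 239.5, qs = -309 + 8(41) = 19.
Shortage = 239.5 − 19 = 220.5.

Shortage = 220.5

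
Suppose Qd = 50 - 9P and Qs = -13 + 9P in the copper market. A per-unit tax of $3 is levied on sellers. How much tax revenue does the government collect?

Tax revenue = 15

Pre-tax equilibrium: P* = 3.5, Q* = 18.5.
Tax on sellers shifts supply to Qs = -13 + 9(P − 3) = -40 + 9P.
50 - 9P = -40 + 9P gives buyer price Pb = 5; sellers receive Ps = 5 − 3 = 2.
New quantity: Q = 50 − 9(5) = 5.
Revenue = 3 × 5 = 15.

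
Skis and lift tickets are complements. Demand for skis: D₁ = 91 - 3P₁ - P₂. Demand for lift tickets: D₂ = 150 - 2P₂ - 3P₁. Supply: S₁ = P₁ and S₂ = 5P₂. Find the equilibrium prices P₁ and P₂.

P₁ = 19.48, P₂ = 13.08

Market 1: 91 - 3P₁ - P₂ = P₁ → 4P₁ + P₂ = 91.
Market 2: 7P₂ + 3P₁ = 150.
Eliminating P₂: 7×(1) − 1×(2) gives 25P₁ = 487, so P₁ = 19.48.
Back-substitute into (2): P₂ = (150 − 3×19.48) / 7 = 13.08.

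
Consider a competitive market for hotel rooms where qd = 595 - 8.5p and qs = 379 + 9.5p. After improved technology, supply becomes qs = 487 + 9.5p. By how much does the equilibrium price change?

Original equilibrium: p* = 12, q* = 493.
New equilibrium: 595 - 8.5p = 487 + 9.5p, so 108 = 18p and p' = 6; q' = 595 − 8.5(6) = 544.
Change in price: 6 − 12 = -6.

Δp = -6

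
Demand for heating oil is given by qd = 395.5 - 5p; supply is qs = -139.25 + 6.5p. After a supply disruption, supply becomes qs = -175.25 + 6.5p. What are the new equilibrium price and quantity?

p' = 2283/46, q' = 3389/23

Original equilibrium: p* = 46.5, q* = 163.
New equilibrium: 395.5 - 5p = -175.25 + 6.5p, so 570.75 = 11.5p and p' = 2283/46; q' = 395.5 − 5(2283/46) = 3389/23.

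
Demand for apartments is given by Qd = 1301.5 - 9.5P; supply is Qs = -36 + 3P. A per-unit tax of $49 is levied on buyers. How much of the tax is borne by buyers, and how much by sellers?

Pre-tax equilibrium: P* = 107, Q* = 285.
Tax on buyers shifts demand to Qd = 1301.5 − 9.5(P + 49) = 836 - 9.5P.
836 - 9.5P = -36 + 3P gives seller price Ps = 69.76; buyers pay Pb = 69.76 + 49 = 118.76.
New quantity: Q = 1301.5 − 9.5(118.76) = 173.28.
Buyer burden = 118.76 − 107 = 11.76; seller burden = 107 − 69.76 = 37.24.

Buyers bear $11.76, sellers bear $37.24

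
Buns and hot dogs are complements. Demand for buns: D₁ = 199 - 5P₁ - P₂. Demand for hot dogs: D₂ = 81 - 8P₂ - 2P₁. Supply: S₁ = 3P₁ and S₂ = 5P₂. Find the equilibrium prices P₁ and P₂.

P₁ = 1253/51, P₂ = 125/51

Market 1: 199 - 5P₁ - P₂ = 3P₁ → 8P₁ + P₂ = 199.
Market 2: 13P₂ + 2P₁ = 81.
Eliminating P₂: 13×(1) − 1×(2) gives 102P₁ = 2506, so P₁ = 1253/51.
Back-substitute into (2): P₂ = (81 − 2×1253/51) / 13 = 125/51.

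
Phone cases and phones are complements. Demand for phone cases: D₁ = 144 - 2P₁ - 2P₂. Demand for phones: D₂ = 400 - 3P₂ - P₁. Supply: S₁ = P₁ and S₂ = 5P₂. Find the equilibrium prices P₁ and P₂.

Market 1: 144 - 2P₁ - 2P₂ = P₁ → 3P₁ + 2P₂ = 144.
Market 2: 8P₂ + P₁ = 400.
Eliminating P₂: 8×(1) − 2×(2) gives 22P₁ = 352, so P₁ = 16.
Back-substitute into (2): P₂ = (400 − 1×16) / 8 = 48.

P₁ = 16, P₂ = 48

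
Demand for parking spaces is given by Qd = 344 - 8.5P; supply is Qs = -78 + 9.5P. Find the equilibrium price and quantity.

Set Qd = Qs: 344 - 8.5P = -78 + 9.5P.
422 = 18P, so P* = 211/9.
Q* = 344 − 8.5(211/9) = 2605/18.

P* = 211/9, Q* = 2605/18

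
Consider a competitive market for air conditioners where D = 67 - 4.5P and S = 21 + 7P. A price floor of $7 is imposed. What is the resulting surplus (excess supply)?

Equilibrium price would be P* = 4, so the floor at 7 binds.
At P = 7: D = 35.5, S = 70.
Surplus = 70 − 35.5 = 34.5.

Surplus = 34.5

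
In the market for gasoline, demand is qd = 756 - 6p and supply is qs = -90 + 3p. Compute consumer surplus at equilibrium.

Consumer surplus = 3072

Equilibrium: 756 - 6p = -90 + 3p gives p* = 94, q* = 192.
Demand choke price (qd = 0): p = 126.
CS = ½(126 − 94)(192) = 3072.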